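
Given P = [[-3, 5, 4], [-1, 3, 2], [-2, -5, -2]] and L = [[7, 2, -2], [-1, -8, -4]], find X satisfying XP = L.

Right-multiplying both sides by P⁻¹ gives X = LP⁻¹.
det P = 2; the adjugate gives P⁻¹ = [[2, -5, -1], [-3, 7, 1], [11/2, -25/2, -2]].
X = LP⁻¹ = [[7, 2, -2], [-1, -8, -4]] · [[2, -5, -1], [-3, 7, 1], [11/2, -25/2, -2]] = [[-3, 4, -1], [0, -1, 1]].

X = [[-3, 4, -1], [0, -1, 1]]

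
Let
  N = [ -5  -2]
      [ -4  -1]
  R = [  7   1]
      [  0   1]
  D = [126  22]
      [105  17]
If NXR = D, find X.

X = [[-4, 0], [1, -2]]

Isolating X: multiply by N⁻¹ from the left and R⁻¹ from the right, so X = N⁻¹DR⁻¹.
det N = -3, so N⁻¹ = [[1/3, -2/3], [-4/3, 5/3]].
R has determinant 7; R⁻¹ = [[1/7, -1/7], [0, 1]].
N⁻¹D = [[-28, -4], [7, -1]].
X = (N⁻¹D)R⁻¹ = [[-4, 0], [1, -2]].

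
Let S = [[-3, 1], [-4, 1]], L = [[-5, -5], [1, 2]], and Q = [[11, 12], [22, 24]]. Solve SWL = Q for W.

W = [[2, -1], [4, -2]]

W = S⁻¹QL⁻¹ (apply S⁻¹ on the left and L⁻¹ on the right).
S has determinant 1; S⁻¹ = [[1, -1], [4, -3]].
L has determinant -5; L⁻¹ = [[-2/5, -1], [1/5, 1]].
S⁻¹Q = [[-11, -12], [-22, -24]].
W = (S⁻¹Q)L⁻¹ = [[2, -1], [4, -2]].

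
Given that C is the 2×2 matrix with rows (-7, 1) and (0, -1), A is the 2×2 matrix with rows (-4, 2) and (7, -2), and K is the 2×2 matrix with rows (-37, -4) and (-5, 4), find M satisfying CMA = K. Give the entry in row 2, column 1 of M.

-3

M = C⁻¹KA⁻¹ (apply C⁻¹ on the left and A⁻¹ on the right).
det C = 7; the adjugate gives C⁻¹ = [[-1/7, -1/7], [0, -1]].
A has determinant -6; A⁻¹ = [[1/3, 1/3], [7/6, 2/3]].
C⁻¹K = [[6, 0], [5, -4]].
M = (C⁻¹K)A⁻¹ = [[2, 2], [-3, -1]].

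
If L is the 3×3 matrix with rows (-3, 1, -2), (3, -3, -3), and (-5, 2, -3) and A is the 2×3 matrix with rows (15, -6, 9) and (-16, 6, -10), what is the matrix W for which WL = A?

W = [[0, 0, -3], [2, 0, 2]]

Right-multiplying both sides by L⁻¹ gives W = AL⁻¹.
L has determinant -3; L⁻¹ = [[-5, 1/3, 3], [-8, 1/3, 5], [3, -1/3, -2]].
W = AL⁻¹ = [[15, -6, 9], [-16, 6, -10]] · [[-5, 1/3, 3], [-8, 1/3, 5], [3, -1/3, -2]] = [[0, 0, -3], [2, 0, 2]].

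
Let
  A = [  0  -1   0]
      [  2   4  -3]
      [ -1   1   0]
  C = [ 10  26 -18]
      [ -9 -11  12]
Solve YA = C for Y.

Y = [[0, 6, 2], [-4, -4, 1]]

Since A sits to the right of Y, Y = CA⁻¹.
det A = -3, so A⁻¹ = [[-1, 0, -1], [-1, 0, 0], [-2, -1/3, -2/3]].
Y = CA⁻¹ = [[10, 26, -18], [-9, -11, 12]] · [[-1, 0, -1], [-1, 0, 0], [-2, -1/3, -2/3]] = [[0, 6, 2], [-4, -4, 1]].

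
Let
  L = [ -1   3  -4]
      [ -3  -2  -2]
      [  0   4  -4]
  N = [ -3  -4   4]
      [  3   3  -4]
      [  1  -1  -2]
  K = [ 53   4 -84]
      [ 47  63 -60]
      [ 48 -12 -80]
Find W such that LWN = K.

W = L⁻¹KN⁻¹ (apply L⁻¹ on the left and N⁻¹ on the right).
L has determinant -4; L⁻¹ = [[-4, 1, 7/2], [3, -1, -5/2], [3, -1, -11/4]].
N has determinant -2; N⁻¹ = [[5, 6, -2], [-1, -1, 0], [3, 7/2, -3/2]].
L⁻¹K = [[3, 5, -4], [-8, -21, 8], [-20, -18, 28]].
W = (L⁻¹K)N⁻¹ = [[-2, -1, 0], [5, 1, 4], [2, -4, -2]].

W = [[-2, -1, 0], [5, 1, 4], [2, -4, -2]]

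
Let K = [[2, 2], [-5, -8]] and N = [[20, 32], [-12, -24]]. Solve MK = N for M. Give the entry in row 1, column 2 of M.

-4

Since K sits to the right of M, M = NK⁻¹.
det K = -6, so K⁻¹ = [[4/3, 1/3], [-5/6, -1/3]].
M = NK⁻¹ = [[20, 32], [-12, -24]] · [[4/3, 1/3], [-5/6, -1/3]] = [[0, -4], [4, 4]].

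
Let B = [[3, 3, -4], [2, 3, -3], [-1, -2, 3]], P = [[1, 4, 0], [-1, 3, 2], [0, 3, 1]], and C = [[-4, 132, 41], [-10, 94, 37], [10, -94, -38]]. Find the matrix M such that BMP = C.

M = B⁻¹CP⁻¹ (apply B⁻¹ on the left and P⁻¹ on the right).
B has determinant 4; B⁻¹ = [[3/4, -1/4, 3/4], [-3/4, 5/4, 1/4], [-1/4, 3/4, 3/4]].
P has determinant 1; P⁻¹ = [[-3, -4, 8], [1, 1, -2], [-3, -3, 7]].
B⁻¹C = [[7, 5, -7], [-7, -5, 6], [1, -33, -11]].
M = (B⁻¹C)P⁻¹ = [[5, -2, -3], [-2, 5, -4], [-3, -4, -3]].

M = [[5, -2, -3], [-2, 5, -4], [-3, -4, -3]]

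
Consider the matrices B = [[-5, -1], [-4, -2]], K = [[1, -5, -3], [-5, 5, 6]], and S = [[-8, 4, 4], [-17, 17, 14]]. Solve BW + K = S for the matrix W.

BW = S − K = [[-9, 9, 7], [-12, 12, 8]].
Since B multiplies W on the left, W = B⁻¹(S − K).
B has determinant 6; B⁻¹ = [[-1/3, 1/6], [2/3, -5/6]].
W = B⁻¹(S − K) = [[1, -1, -1], [4, -4, -2]].

W = [[1, -1, -1], [4, -4, -2]]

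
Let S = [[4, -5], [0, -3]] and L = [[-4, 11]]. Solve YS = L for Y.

Since S sits to the right of Y, Y = LS⁻¹.
det S = -12; the adjugate gives S⁻¹ = [[1/4, -5/12], [0, -1/3]].
Y = LS⁻¹ = [[-4, 11]] · [[1/4, -5/12], [0, -1/3]] = [[-1, -2]].

Y = [[-1, -2]]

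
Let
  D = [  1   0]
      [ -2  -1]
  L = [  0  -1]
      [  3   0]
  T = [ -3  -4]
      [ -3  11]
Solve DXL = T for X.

X = [[4, -1], [3, 3]]

X = D⁻¹TL⁻¹ (apply D⁻¹ on the left and L⁻¹ on the right).
det D = -1; the adjugate gives D⁻¹ = [[1, 0], [-2, -1]].
det L = 3; the adjugate gives L⁻¹ = [[0, 1/3], [-1, 0]].
D⁻¹T = [[-3, -4], [9, -3]].
X = (D⁻¹T)L⁻¹ = [[4, -1], [3, 3]].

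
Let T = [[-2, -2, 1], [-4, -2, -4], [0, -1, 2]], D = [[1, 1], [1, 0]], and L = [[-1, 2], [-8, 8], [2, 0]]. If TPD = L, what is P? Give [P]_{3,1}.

Left-multiply by T⁻¹ and right-multiply by D⁻¹: P = T⁻¹LD⁻¹.
det T = 4, so T⁻¹ = [[-2, 3/4, 5/2], [2, -1, -3], [1, -1/2, -1]].
D has determinant -1; D⁻¹ = [[0, 1], [1, -1]].
T⁻¹L = [[1, 2], [0, -4], [1, -2]].
P = (T⁻¹L)D⁻¹ = [[2, -1], [-4, 4], [-2, 3]].

-2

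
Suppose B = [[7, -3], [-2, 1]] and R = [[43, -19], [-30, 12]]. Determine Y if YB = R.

Y = [[5, -4], [-6, -6]]

Right-multiplying both sides by B⁻¹ gives Y = RB⁻¹.
B has determinant 1; B⁻¹ = [[1, 3], [2, 7]].
Y = RB⁻¹ = [[43, -19], [-30, 12]] · [[1, 3], [2, 7]] = [[5, -4], [-6, -6]].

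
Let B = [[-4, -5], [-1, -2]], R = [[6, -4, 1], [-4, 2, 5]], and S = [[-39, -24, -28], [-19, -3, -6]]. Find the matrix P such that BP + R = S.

P = [[5, 5, 1], [5, 0, 5]]

BP = S − R = [[-45, -20, -29], [-15, -5, -11]].
Left-multiplying both sides by B⁻¹ gives P = B⁻¹(S − R).
B has determinant 3; B⁻¹ = [[-2/3, 5/3], [1/3, -4/3]].
P = B⁻¹(S − R) = [[5, 5, 1], [5, 0, 5]].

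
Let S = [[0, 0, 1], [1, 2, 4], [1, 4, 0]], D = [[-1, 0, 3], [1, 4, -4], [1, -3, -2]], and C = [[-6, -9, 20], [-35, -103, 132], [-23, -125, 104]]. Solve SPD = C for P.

P = S⁻¹CD⁻¹ (apply S⁻¹ on the left and D⁻¹ on the right).
det S = 2; the adjugate gives S⁻¹ = [[-8, 2, -1], [2, -1/2, 1/2], [1, 0, 0]].
det D = -1, so D⁻¹ = [[20, 9, 12], [2, 1, 1], [7, 3, 4]].
S⁻¹C = [[1, -9, 0], [-6, -29, 26], [-6, -9, 20]].
P = (S⁻¹C)D⁻¹ = [[2, 0, 3], [4, -5, 3], [2, -3, -1]].

P = [[2, 0, 3], [4, -5, 3], [2, -3, -1]]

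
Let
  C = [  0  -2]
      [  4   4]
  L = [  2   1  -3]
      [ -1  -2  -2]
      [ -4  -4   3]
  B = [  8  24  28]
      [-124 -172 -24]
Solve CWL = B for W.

W = [[-1, 5, 5], [4, 4, 2]]

Left-multiply by C⁻¹ and right-multiply by L⁻¹: W = C⁻¹BL⁻¹.
det C = 8, so C⁻¹ = [[1/2, 1/4], [-1/2, 0]].
L has determinant -5; L⁻¹ = [[14/5, -9/5, 8/5], [-11/5, 6/5, -7/5], [4/5, -4/5, 3/5]].
C⁻¹B = [[-27, -31, 8], [-4, -12, -14]].
W = (C⁻¹B)L⁻¹ = [[-1, 5, 5], [4, 4, 2]].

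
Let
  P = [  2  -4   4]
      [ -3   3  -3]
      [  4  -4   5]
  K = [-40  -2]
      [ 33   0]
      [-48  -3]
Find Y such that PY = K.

Y = [[-2, 1], [5, -2], [-4, -3]]

P is on the left of Y, so left-multiply by P⁻¹: Y = P⁻¹K.
det P = -6; the adjugate gives P⁻¹ = [[-1/2, -2/3, 0], [-1/2, 1, 1], [0, 4/3, 1]].
Y = P⁻¹K = [[-1/2, -2/3, 0], [-1/2, 1, 1], [0, 4/3, 1]] · [[-40, -2], [33, 0], [-48, -3]] = [[-2, 1], [5, -2], [-4, -3]].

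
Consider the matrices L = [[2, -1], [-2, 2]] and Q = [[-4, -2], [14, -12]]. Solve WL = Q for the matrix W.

L is on the right of W, so right-multiply by L⁻¹: W = QL⁻¹.
det L = 2, so L⁻¹ = [[1, 1/2], [1, 1]].
W = QL⁻¹ = [[-4, -2], [14, -12]] · [[1, 1/2], [1, 1]] = [[-6, -4], [2, -5]].

W = [[-6, -4], [2, -5]]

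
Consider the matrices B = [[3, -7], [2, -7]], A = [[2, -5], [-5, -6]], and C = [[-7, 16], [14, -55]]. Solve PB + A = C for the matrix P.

P = [[-3, 0], [5, 2]]

PB = C − A = [[-9, 21], [19, -49]].
Since B sits to the right of P, P = (C − A)B⁻¹.
B has determinant -7; B⁻¹ = [[1, -1], [2/7, -3/7]].
P = (C − A)B⁻¹ = [[-3, 0], [5, 2]].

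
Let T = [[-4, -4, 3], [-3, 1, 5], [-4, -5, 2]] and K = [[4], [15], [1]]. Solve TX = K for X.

Since T multiplies X on the left, X = T⁻¹K.
det T = 5; the adjugate gives T⁻¹ = [[27/5, -7/5, -23/5], [-14/5, 4/5, 11/5], [19/5, -4/5, -16/5]].
X = T⁻¹K = [[27/5, -7/5, -23/5], [-14/5, 4/5, 11/5], [19/5, -4/5, -16/5]] · [[4], [15], [1]] = [[-4], [3], [0]].

X = [[-4], [3], [0]]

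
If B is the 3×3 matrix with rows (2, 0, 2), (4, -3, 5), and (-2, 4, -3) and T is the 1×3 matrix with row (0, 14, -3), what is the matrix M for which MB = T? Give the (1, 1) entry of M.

B is on the right of M, so right-multiply by B⁻¹: M = TB⁻¹.
det B = -2; the adjugate gives B⁻¹ = [[11/2, -4, -3], [-1, 1, 1], [-5, 4, 3]].
M = TB⁻¹ = [[0, 14, -3]] · [[11/2, -4, -3], [-1, 1, 1], [-5, 4, 3]] = [[1, 2, 5]].

1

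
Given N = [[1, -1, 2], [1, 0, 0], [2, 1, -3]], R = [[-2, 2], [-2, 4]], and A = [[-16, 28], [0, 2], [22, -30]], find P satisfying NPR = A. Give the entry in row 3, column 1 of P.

2

Isolating P: multiply by N⁻¹ from the left and R⁻¹ from the right, so P = N⁻¹AR⁻¹.
det N = -1, so N⁻¹ = [[0, 1, 0], [-3, 7, -2], [-1, 3, -1]].
det R = -4; the adjugate gives R⁻¹ = [[-1, 1/2], [-1/2, 1/2]].
N⁻¹A = [[0, 2], [4, -10], [-6, 8]].
P = (N⁻¹A)R⁻¹ = [[-1, 1], [1, -3], [2, 1]].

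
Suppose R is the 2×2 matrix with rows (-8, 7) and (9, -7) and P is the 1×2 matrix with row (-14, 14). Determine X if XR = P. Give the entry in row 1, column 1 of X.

Since R sits to the right of X, X = PR⁻¹.
det R = -7; the adjugate gives R⁻¹ = [[1, 1], [9/7, 8/7]].
X = PR⁻¹ = [[-14, 14]] · [[1, 1], [9/7, 8/7]] = [[4, 2]].

4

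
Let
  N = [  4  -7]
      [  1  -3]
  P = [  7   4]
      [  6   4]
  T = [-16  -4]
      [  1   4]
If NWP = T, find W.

W = [[1, -3], [2, -3]]

Isolating W: multiply by N⁻¹ from the left and P⁻¹ from the right, so W = N⁻¹TP⁻¹.
det N = -5; the adjugate gives N⁻¹ = [[3/5, -7/5], [1/5, -4/5]].
det P = 4, so P⁻¹ = [[1, -1], [-3/2, 7/4]].
N⁻¹T = [[-11, -8], [-4, -4]].
W = (N⁻¹T)P⁻¹ = [[1, -3], [2, -3]].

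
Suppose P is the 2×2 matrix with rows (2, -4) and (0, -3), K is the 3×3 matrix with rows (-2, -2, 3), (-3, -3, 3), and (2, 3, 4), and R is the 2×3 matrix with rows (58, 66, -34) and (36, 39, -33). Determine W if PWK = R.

Left-multiply by P⁻¹ and right-multiply by K⁻¹: W = P⁻¹RK⁻¹.
det P = -6, so P⁻¹ = [[1/2, -2/3], [0, -1/3]].
det K = -3; the adjugate gives K⁻¹ = [[7, -17/3, -1], [-6, 14/3, 1], [1, -2/3, 0]].
P⁻¹R = [[5, 7, 5], [-12, -13, 11]].
W = (P⁻¹R)K⁻¹ = [[-2, 1, 2], [5, 0, -1]].

W = [[-2, 1, 2], [5, 0, -1]]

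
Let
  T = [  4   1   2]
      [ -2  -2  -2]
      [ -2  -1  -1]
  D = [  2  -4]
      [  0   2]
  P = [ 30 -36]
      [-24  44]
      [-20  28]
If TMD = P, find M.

Left-multiply by T⁻¹ and right-multiply by D⁻¹: M = T⁻¹PD⁻¹.
det T = -2; the adjugate gives T⁻¹ = [[0, 1/2, -1], [-1, 0, -2], [1, -1, 3]].
D has determinant 4; D⁻¹ = [[1/2, 1], [0, 1/2]].
T⁻¹P = [[8, -6], [10, -20], [-6, 4]].
M = (T⁻¹P)D⁻¹ = [[4, 5], [5, 0], [-3, -4]].

M = [[4, 5], [5, 0], [-3, -4]]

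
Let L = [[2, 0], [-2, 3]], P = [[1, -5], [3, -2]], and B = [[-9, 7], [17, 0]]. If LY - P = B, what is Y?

LY = B + P = [[-8, 2], [20, -2]].
Since L multiplies Y on the left, Y = L⁻¹(B + P).
det L = 6; the adjugate gives L⁻¹ = [[1/2, 0], [1/3, 1/3]].
Y = L⁻¹(B + P) = [[-4, 1], [4, 0]].

Y = [[-4, 1], [4, 0]]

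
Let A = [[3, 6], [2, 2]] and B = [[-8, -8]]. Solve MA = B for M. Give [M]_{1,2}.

A is on the right of M, so right-multiply by A⁻¹: M = BA⁻¹.
A has determinant -6; A⁻¹ = [[-1/3, 1], [1/3, -1/2]].
M = BA⁻¹ = [[-8, -8]] · [[-1/3, 1], [1/3, -1/2]] = [[0, -4]].

-4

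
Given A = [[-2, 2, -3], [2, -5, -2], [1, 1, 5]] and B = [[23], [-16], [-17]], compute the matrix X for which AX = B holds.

Since A multiplies X on the left, X = A⁻¹B.
det A = 1, so A⁻¹ = [[-23, -13, -19], [-12, -7, -10], [7, 4, 6]].
X = A⁻¹B = [[-23, -13, -19], [-12, -7, -10], [7, 4, 6]] · [[23], [-16], [-17]] = [[2], [6], [-5]].

X = [[2], [6], [-5]]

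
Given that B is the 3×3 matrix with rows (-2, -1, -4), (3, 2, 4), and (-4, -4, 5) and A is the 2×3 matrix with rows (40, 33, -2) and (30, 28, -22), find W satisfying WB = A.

W = [[-5, 2, -6], [0, 2, -6]]

B is on the right of W, so right-multiply by B⁻¹: W = AB⁻¹.
B has determinant -5; B⁻¹ = [[-26/5, -21/5, -4/5], [31/5, 26/5, 4/5], [4/5, 4/5, 1/5]].
W = AB⁻¹ = [[40, 33, -2], [30, 28, -22]] · [[-26/5, -21/5, -4/5], [31/5, 26/5, 4/5], [4/5, 4/5, 1/5]] = [[-5, 2, -6], [0, 2, -6]].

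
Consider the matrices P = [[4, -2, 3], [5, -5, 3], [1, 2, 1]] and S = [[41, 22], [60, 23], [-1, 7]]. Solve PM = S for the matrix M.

M = [[4, 1], [-5, 0], [5, 6]]

P is on the left of M, so left-multiply by P⁻¹: M = P⁻¹S.
det P = 5, so P⁻¹ = [[-11/5, 8/5, 9/5], [-2/5, 1/5, 3/5], [3, -2, -2]].
M = P⁻¹S = [[-11/5, 8/5, 9/5], [-2/5, 1/5, 3/5], [3, -2, -2]] · [[41, 22], [60, 23], [-1, 7]] = [[4, 1], [-5, 0], [5, 6]].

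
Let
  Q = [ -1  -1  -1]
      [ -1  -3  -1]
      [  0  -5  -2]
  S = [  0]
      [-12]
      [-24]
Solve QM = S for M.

Since Q multiplies M on the left, M = Q⁻¹S.
det Q = -4, so Q⁻¹ = [[-1/4, -3/4, 1/2], [1/2, -1/2, 0], [-5/4, 5/4, -1/2]].
M = Q⁻¹S = [[-1/4, -3/4, 1/2], [1/2, -1/2, 0], [-5/4, 5/4, -1/2]] · [[0], [-12], [-24]] = [[-3], [6], [-3]].

M = [[-3], [6], [-3]]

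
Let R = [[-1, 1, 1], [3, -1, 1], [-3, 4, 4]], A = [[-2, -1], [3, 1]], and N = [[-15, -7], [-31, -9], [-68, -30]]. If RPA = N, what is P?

Isolating P: multiply by R⁻¹ from the left and A⁻¹ from the right, so P = R⁻¹NA⁻¹.
R has determinant 2; R⁻¹ = [[-4, 0, 1], [-15/2, -1/2, 2], [9/2, 1/2, -1]].
det A = 1, so A⁻¹ = [[1, 1], [-3, -2]].
R⁻¹N = [[-8, -2], [-8, -3], [-15, -6]].
P = (R⁻¹N)A⁻¹ = [[-2, -4], [1, -2], [3, -3]].

P = [[-2, -4], [1, -2], [3, -3]]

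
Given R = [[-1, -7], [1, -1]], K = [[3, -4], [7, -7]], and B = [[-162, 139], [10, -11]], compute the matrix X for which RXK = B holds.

Isolating X: multiply by R⁻¹ from the left and K⁻¹ from the right, so X = R⁻¹BK⁻¹.
R has determinant 8; R⁻¹ = [[-1/8, 7/8], [-1/8, -1/8]].
det K = 7; the adjugate gives K⁻¹ = [[-1, 4/7], [-1, 3/7]].
R⁻¹B = [[29, -27], [19, -16]].
X = (R⁻¹B)K⁻¹ = [[-2, 5], [-3, 4]].

X = [[-2, 5], [-3, 4]]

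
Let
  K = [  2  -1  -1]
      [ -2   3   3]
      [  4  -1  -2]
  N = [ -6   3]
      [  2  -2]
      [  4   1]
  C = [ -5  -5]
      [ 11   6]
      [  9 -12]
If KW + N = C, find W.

KW = C − N = [[1, -8], [9, 8], [5, -13]].
Left-multiplying both sides by K⁻¹ gives W = K⁻¹(C − N).
det K = -4, so K⁻¹ = [[3/4, 1/4, 0], [-2, 0, 1], [5/2, 1/2, -1]].
W = K⁻¹(C − N) = [[3, -4], [3, 3], [2, -3]].

W = [[3, -4], [3, 3], [2, -3]]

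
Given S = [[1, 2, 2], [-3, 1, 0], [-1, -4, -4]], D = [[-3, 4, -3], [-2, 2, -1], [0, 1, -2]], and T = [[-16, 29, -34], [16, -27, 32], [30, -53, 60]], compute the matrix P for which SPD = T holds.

P = S⁻¹TD⁻¹ (apply S⁻¹ on the left and D⁻¹ on the right).
det S = -2, so S⁻¹ = [[2, 0, 1], [6, 1, 3], [-13/2, -1, -7/2]].
det D = -1; the adjugate gives D⁻¹ = [[3, -5, -2], [4, -6, -3], [2, -3, -2]].
S⁻¹T = [[-2, 5, -8], [10, -12, 8], [-17, 24, -21]].
P = (S⁻¹T)D⁻¹ = [[-2, 4, 5], [-2, -2, 0], [3, 4, 4]].

P = [[-2, 4, 5], [-2, -2, 0], [3, 4, 4]]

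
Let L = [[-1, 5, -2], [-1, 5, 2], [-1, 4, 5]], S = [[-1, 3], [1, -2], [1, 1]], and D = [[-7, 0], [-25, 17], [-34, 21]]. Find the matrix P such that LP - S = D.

P = [[1, 1], [-3, 2], [-4, 3]]

LP = D + S = [[-8, 3], [-24, 15], [-33, 22]].
Since L multiplies P on the left, P = L⁻¹(D + S).
det L = -4, so L⁻¹ = [[-17/4, 33/4, -5], [-3/4, 7/4, -1], [-1/4, 1/4, 0]].
P = L⁻¹(D + S) = [[1, 1], [-3, 2], [-4, 3]].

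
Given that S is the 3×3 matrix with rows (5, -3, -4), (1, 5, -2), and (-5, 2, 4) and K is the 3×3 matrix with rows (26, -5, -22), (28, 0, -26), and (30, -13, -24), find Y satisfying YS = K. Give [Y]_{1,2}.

Since S sits to the right of Y, Y = KS⁻¹.
det S = -6; the adjugate gives S⁻¹ = [[-4, -2/3, -13/3], [-1, 0, -1], [-9/2, -5/6, -14/3]].
Y = KS⁻¹ = [[26, -5, -22], [28, 0, -26], [30, -13, -24]] · [[-4, -2/3, -13/3], [-1, 0, -1], [-9/2, -5/6, -14/3]] = [[0, 1, -5], [5, 3, 0], [1, 0, -5]].

1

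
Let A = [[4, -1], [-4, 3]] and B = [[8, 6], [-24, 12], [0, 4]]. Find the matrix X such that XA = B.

A is on the right of X, so right-multiply by A⁻¹: X = BA⁻¹.
det A = 8, so A⁻¹ = [[3/8, 1/8], [1/2, 1/2]].
X = BA⁻¹ = [[8, 6], [-24, 12], [0, 4]] · [[3/8, 1/8], [1/2, 1/2]] = [[6, 4], [-3, 3], [2, 2]].

X = [[6, 4], [-3, 3], [2, 2]]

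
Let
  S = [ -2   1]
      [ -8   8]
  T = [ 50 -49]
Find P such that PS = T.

P = [[-1, -6]]

Right-multiplying both sides by S⁻¹ gives P = TS⁻¹.
det S = -8, so S⁻¹ = [[-1, 1/8], [-1, 1/4]].
P = TS⁻¹ = [[50, -49]] · [[-1, 1/8], [-1, 1/4]] = [[-1, -6]].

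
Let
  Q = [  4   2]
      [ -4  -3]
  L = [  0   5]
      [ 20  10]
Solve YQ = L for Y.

Q is on the right of Y, so right-multiply by Q⁻¹: Y = LQ⁻¹.
Q has determinant -4; Q⁻¹ = [[3/4, 1/2], [-1, -1]].
Y = LQ⁻¹ = [[0, 5], [20, 10]] · [[3/4, 1/2], [-1, -1]] = [[-5, -5], [5, 0]].

Y = [[-5, -5], [5, 0]]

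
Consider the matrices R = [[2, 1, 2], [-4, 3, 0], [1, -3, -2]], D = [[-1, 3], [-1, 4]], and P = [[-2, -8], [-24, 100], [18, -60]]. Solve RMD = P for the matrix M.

Left-multiply by R⁻¹ and right-multiply by D⁻¹: M = R⁻¹PD⁻¹.
det R = -2; the adjugate gives R⁻¹ = [[3, 2, 3], [4, 3, 4], [-9/2, -7/2, -5]].
D has determinant -1; D⁻¹ = [[-4, 3], [-1, 1]].
R⁻¹P = [[0, -4], [-8, 28], [3, -14]].
M = (R⁻¹P)D⁻¹ = [[4, -4], [4, 4], [2, -5]].

M = [[4, -4], [4, 4], [2, -5]]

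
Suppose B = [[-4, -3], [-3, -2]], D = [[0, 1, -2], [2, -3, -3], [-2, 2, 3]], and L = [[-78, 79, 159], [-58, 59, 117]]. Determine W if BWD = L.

W = [[3, 4, -5], [3, 2, 1]]

Isolating W: multiply by B⁻¹ from the left and D⁻¹ from the right, so W = B⁻¹LD⁻¹.
det B = -1, so B⁻¹ = [[2, -3], [-3, 4]].
D has determinant 4; D⁻¹ = [[-3/4, -7/4, -9/4], [0, -1, -1], [-1/2, -1/2, -1/2]].
B⁻¹L = [[18, -19, -33], [2, -1, -9]].
W = (B⁻¹L)D⁻¹ = [[3, 4, -5], [3, 2, 1]].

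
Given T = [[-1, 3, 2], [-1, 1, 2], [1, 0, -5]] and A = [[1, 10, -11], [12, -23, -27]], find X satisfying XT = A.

T is on the right of X, so right-multiply by T⁻¹: X = AT⁻¹.
det T = -6; the adjugate gives T⁻¹ = [[5/6, -5/2, -2/3], [1/2, -1/2, 0], [1/6, -1/2, -1/3]].
X = AT⁻¹ = [[1, 10, -11], [12, -23, -27]] · [[5/6, -5/2, -2/3], [1/2, -1/2, 0], [1/6, -1/2, -1/3]] = [[4, -2, 3], [-6, -5, 1]].

X = [[4, -2, 3], [-6, -5, 1]]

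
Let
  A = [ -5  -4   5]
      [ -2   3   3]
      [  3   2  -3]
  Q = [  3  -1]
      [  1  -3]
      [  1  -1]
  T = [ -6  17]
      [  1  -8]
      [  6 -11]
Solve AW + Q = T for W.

AW = T − Q = [[-9, 18], [0, -5], [5, -10]].
Left-multiplying both sides by A⁻¹ gives W = A⁻¹(T − Q).
det A = -2, so A⁻¹ = [[15/2, 1, 27/2], [-3/2, 0, -5/2], [13/2, 1, 23/2]].
W = A⁻¹(T − Q) = [[0, -5], [1, -2], [-1, -3]].

W = [[0, -5], [1, -2], [-1, -3]]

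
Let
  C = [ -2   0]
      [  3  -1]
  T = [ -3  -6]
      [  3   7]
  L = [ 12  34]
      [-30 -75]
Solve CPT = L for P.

Left-multiply by C⁻¹ and right-multiply by T⁻¹: P = C⁻¹LT⁻¹.
det C = 2, so C⁻¹ = [[-1/2, 0], [-3/2, -1]].
det T = -3; the adjugate gives T⁻¹ = [[-7/3, -2], [1, 1]].
C⁻¹L = [[-6, -17], [12, 24]].
P = (C⁻¹L)T⁻¹ = [[-3, -5], [-4, 0]].

P = [[-3, -5], [-4, 0]]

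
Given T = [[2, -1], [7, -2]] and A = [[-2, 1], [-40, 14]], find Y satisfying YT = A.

Y = [[-1, 0], [-6, -4]]

T is on the right of Y, so right-multiply by T⁻¹: Y = AT⁻¹.
T has determinant 3; T⁻¹ = [[-2/3, 1/3], [-7/3, 2/3]].
Y = AT⁻¹ = [[-2, 1], [-40, 14]] · [[-2/3, 1/3], [-7/3, 2/3]] = [[-1, 0], [-6, -4]].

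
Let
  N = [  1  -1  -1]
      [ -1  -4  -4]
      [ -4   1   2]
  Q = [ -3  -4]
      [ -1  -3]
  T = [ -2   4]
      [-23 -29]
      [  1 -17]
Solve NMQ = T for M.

M = [[0, -3], [0, 3], [-2, -2]]

Isolating M: multiply by N⁻¹ from the left and Q⁻¹ from the right, so M = N⁻¹TQ⁻¹.
det N = -5, so N⁻¹ = [[4/5, -1/5, 0], [-18/5, 2/5, -1], [17/5, -3/5, 1]].
det Q = 5, so Q⁻¹ = [[-3/5, 4/5], [1/5, -3/5]].
N⁻¹T = [[3, 9], [-3, -9], [8, 14]].
M = (N⁻¹T)Q⁻¹ = [[0, -3], [0, 3], [-2, -2]].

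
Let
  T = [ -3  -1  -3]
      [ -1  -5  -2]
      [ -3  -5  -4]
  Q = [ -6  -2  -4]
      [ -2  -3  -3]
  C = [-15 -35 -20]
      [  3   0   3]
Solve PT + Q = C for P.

P = [[-2, 3, 4], [2, 4, -5]]

PT = C − Q = [[-9, -33, -16], [5, 3, 6]].
T is on the right of P, so right-multiply by T⁻¹: P = (C − Q)T⁻¹.
det T = -2, so T⁻¹ = [[-5, -11/2, 13/2], [-1, -3/2, 3/2], [5, 6, -7]].
P = (C − Q)T⁻¹ = [[-2, 3, 4], [2, 4, -5]].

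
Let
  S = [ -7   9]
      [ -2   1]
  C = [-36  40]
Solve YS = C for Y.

S is on the right of Y, so right-multiply by S⁻¹: Y = CS⁻¹.
det S = 11; the adjugate gives S⁻¹ = [[1/11, -9/11], [2/11, -7/11]].
Y = CS⁻¹ = [[-36, 40]] · [[1/11, -9/11], [2/11, -7/11]] = [[4, 4]].

Y = [[4, 4]]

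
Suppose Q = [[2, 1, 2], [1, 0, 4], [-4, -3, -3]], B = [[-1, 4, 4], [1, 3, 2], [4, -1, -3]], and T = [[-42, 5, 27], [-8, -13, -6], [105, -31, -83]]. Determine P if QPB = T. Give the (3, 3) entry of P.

2

Isolating P: multiply by Q⁻¹ from the left and B⁻¹ from the right, so P = Q⁻¹TB⁻¹.
det Q = 5; the adjugate gives Q⁻¹ = [[12/5, -3/5, 4/5], [-13/5, 2/5, -6/5], [-3/5, 2/5, -1/5]].
det B = -1, so B⁻¹ = [[7, -8, 4], [-11, 13, -6], [13, -15, 7]].
Q⁻¹T = [[-12, -5, 2], [-20, 19, 27], [1, -2, -2]].
P = (Q⁻¹T)B⁻¹ = [[-3, 1, -4], [2, 2, -5], [3, -4, 2]].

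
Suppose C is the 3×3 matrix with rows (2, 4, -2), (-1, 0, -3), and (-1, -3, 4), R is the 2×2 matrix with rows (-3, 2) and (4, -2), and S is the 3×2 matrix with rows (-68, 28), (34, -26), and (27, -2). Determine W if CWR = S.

W = [[3, -1], [-2, -5], [5, 2]]

Isolating W: multiply by C⁻¹ from the left and R⁻¹ from the right, so W = C⁻¹SR⁻¹.
det C = 4; the adjugate gives C⁻¹ = [[-9/4, -5/2, -3], [7/4, 3/2, 2], [3/4, 1/2, 1]].
det R = -2, so R⁻¹ = [[1, 1], [2, 3/2]].
C⁻¹S = [[-13, 8], [-14, 6], [-7, 6]].
W = (C⁻¹S)R⁻¹ = [[3, -1], [-2, -5], [5, 2]].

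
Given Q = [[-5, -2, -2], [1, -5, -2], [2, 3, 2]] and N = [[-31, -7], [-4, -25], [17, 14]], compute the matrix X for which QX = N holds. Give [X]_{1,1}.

5

Left-multiplying both sides by Q⁻¹ gives X = Q⁻¹N.
det Q = 6; the adjugate gives Q⁻¹ = [[-2/3, -1/3, -1], [-1, -1, -2], [13/6, 11/6, 9/2]].
X = Q⁻¹N = [[-2/3, -1/3, -1], [-1, -1, -2], [13/6, 11/6, 9/2]] · [[-31, -7], [-4, -25], [17, 14]] = [[5, -1], [1, 4], [2, 2]].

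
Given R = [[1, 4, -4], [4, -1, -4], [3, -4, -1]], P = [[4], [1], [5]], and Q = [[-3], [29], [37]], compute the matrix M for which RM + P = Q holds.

M = [[5], [-4], [-1]]

RM = Q − P = [[-7], [28], [32]].
Since R multiplies M on the left, M = R⁻¹(Q − P).
det R = 5; the adjugate gives R⁻¹ = [[-3, 4, -4], [-8/5, 11/5, -12/5], [-13/5, 16/5, -17/5]].
M = R⁻¹(Q − P) = [[5], [-4], [-1]].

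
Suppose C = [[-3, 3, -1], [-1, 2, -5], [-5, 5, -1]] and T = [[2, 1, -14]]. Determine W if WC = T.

Right-multiplying both sides by C⁻¹ gives W = TC⁻¹.
det C = -2; the adjugate gives C⁻¹ = [[-23/2, 1, 13/2], [-12, 1, 7], [-5/2, 0, 3/2]].
W = TC⁻¹ = [[2, 1, -14]] · [[-23/2, 1, 13/2], [-12, 1, 7], [-5/2, 0, 3/2]] = [[0, 3, -1]].

W = [[0, 3, -1]]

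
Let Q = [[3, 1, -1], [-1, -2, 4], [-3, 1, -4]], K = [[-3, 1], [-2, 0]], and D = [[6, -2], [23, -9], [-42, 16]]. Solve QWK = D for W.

W = Q⁻¹DK⁻¹ (apply Q⁻¹ on the left and K⁻¹ on the right).
det Q = 3; the adjugate gives Q⁻¹ = [[4/3, 1, 2/3], [-16/3, -5, -11/3], [-7/3, -2, -5/3]].
det K = 2; the adjugate gives K⁻¹ = [[0, -1/2], [1, -3/2]].
Q⁻¹D = [[3, -1], [7, -3], [10, -4]].
W = (Q⁻¹D)K⁻¹ = [[-1, 0], [-3, 1], [-4, 1]].

W = [[-1, 0], [-3, 1], [-4, 1]]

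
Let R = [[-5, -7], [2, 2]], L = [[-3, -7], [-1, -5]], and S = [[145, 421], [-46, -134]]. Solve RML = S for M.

Isolating M: multiply by R⁻¹ from the left and L⁻¹ from the right, so M = R⁻¹SL⁻¹.
R has determinant 4; R⁻¹ = [[1/2, 7/4], [-1/2, -5/4]].
L has determinant 8; L⁻¹ = [[-5/8, 7/8], [1/8, -3/8]].
R⁻¹S = [[-8, -24], [-15, -43]].
M = (R⁻¹S)L⁻¹ = [[2, 2], [4, 3]].

M = [[2, 2], [4, 3]]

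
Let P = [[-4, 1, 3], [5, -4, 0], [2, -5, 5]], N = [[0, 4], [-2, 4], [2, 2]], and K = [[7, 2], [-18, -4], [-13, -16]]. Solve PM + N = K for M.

PM = K − N = [[7, -2], [-16, -8], [-15, -18]].
P is on the left of M, so left-multiply by P⁻¹: M = P⁻¹(K − N).
det P = 4, so P⁻¹ = [[-5, -5, 3], [-25/4, -13/2, 15/4], [-17/4, -9/2, 11/4]].
M = P⁻¹(K − N) = [[0, -4], [4, -3], [1, -5]].

M = [[0, -4], [4, -3], [1, -5]]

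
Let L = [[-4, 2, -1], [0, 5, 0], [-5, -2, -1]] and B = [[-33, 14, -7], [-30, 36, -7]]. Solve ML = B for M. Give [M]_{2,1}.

Right-multiplying both sides by L⁻¹ gives M = BL⁻¹.
L has determinant -5; L⁻¹ = [[1, -4/5, -1], [0, 1/5, 0], [-5, 18/5, 4]].
M = BL⁻¹ = [[-33, 14, -7], [-30, 36, -7]] · [[1, -4/5, -1], [0, 1/5, 0], [-5, 18/5, 4]] = [[2, 4, 5], [5, 6, 2]].

5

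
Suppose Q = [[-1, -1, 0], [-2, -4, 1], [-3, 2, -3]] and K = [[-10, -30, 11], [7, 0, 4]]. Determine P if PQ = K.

Right-multiplying both sides by Q⁻¹ gives P = KQ⁻¹.
det Q = -1, so Q⁻¹ = [[-10, 3, 1], [9, -3, -1], [16, -5, -2]].
P = KQ⁻¹ = [[-10, -30, 11], [7, 0, 4]] · [[-10, 3, 1], [9, -3, -1], [16, -5, -2]] = [[6, 5, -2], [-6, 1, -1]].

P = [[6, 5, -2], [-6, 1, -1]]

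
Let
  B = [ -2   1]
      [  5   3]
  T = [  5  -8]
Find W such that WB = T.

B is on the right of W, so right-multiply by B⁻¹: W = TB⁻¹.
B has determinant -11; B⁻¹ = [[-3/11, 1/11], [5/11, 2/11]].
W = TB⁻¹ = [[5, -8]] · [[-3/11, 1/11], [5/11, 2/11]] = [[-5, -1]].

W = [[-5, -1]]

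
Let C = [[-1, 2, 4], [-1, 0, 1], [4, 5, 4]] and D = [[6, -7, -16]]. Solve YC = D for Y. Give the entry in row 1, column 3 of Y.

1

C is on the right of Y, so right-multiply by C⁻¹: Y = DC⁻¹.
det C = 1; the adjugate gives C⁻¹ = [[-5, 12, 2], [8, -20, -3], [-5, 13, 2]].
Y = DC⁻¹ = [[6, -7, -16]] · [[-5, 12, 2], [8, -20, -3], [-5, 13, 2]] = [[-6, 4, 1]].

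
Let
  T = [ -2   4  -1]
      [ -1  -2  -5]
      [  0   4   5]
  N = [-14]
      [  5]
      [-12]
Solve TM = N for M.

Left-multiplying both sides by T⁻¹ gives M = T⁻¹N.
T has determinant 4; T⁻¹ = [[5/2, -6, -11/2], [5/4, -5/2, -9/4], [-1, 2, 2]].
M = T⁻¹N = [[5/2, -6, -11/2], [5/4, -5/2, -9/4], [-1, 2, 2]] · [[-14], [5], [-12]] = [[1], [-3], [0]].

M = [[1], [-3], [0]]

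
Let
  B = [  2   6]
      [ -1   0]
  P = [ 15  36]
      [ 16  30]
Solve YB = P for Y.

Right-multiplying both sides by B⁻¹ gives Y = PB⁻¹.
det B = 6, so B⁻¹ = [[0, -1], [1/6, 1/3]].
Y = PB⁻¹ = [[15, 36], [16, 30]] · [[0, -1], [1/6, 1/3]] = [[6, -3], [5, -6]].

Y = [[6, -3], [5, -6]]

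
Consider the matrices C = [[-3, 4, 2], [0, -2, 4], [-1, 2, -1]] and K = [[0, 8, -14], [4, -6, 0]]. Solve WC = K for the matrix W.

W = [[2, -6, -6], [0, -1, -4]]

Since C sits to the right of W, W = KC⁻¹.
det C = -2, so C⁻¹ = [[3, -4, -10], [2, -5/2, -6], [1, -1, -3]].
W = KC⁻¹ = [[0, 8, -14], [4, -6, 0]] · [[3, -4, -10], [2, -5/2, -6], [1, -1, -3]] = [[2, -6, -6], [0, -1, -4]].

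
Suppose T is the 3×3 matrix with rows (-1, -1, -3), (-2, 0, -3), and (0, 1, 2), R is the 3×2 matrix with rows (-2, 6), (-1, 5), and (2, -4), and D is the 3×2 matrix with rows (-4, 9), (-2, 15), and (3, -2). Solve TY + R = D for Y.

TY = D − R = [[-2, 3], [-1, 10], [1, 2]].
T is on the left of Y, so left-multiply by T⁻¹: Y = T⁻¹(D − R).
T has determinant -1; T⁻¹ = [[-3, 1, -3], [-4, 2, -3], [2, -1, 2]].
Y = T⁻¹(D − R) = [[2, -5], [3, 2], [-1, 0]].

Y = [[2, -5], [3, 2], [-1, 0]]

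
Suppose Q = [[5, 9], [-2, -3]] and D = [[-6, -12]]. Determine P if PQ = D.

P = [[-2, -2]]

Q is on the right of P, so right-multiply by Q⁻¹: P = DQ⁻¹.
det Q = 3, so Q⁻¹ = [[-1, -3], [2/3, 5/3]].
P = DQ⁻¹ = [[-6, -12]] · [[-1, -3], [2/3, 5/3]] = [[-2, -2]].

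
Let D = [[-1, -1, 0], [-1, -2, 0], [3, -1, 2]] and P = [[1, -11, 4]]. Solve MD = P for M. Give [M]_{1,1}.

D is on the right of M, so right-multiply by D⁻¹: M = PD⁻¹.
det D = 2, so D⁻¹ = [[-2, 1, 0], [1, -1, 0], [7/2, -2, 1/2]].
M = PD⁻¹ = [[1, -11, 4]] · [[-2, 1, 0], [1, -1, 0], [7/2, -2, 1/2]] = [[1, 4, 2]].

1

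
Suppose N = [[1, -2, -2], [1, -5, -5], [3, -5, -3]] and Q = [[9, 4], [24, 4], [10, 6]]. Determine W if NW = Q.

W = [[-1, 4], [1, 3], [-6, -3]]

Since N multiplies W on the left, W = N⁻¹Q.
N has determinant -6; N⁻¹ = [[5/3, -2/3, 0], [2, -1/2, -1/2], [-5/3, 1/6, 1/2]].
W = N⁻¹Q = [[5/3, -2/3, 0], [2, -1/2, -1/2], [-5/3, 1/6, 1/2]] · [[9, 4], [24, 4], [10, 6]] = [[-1, 4], [1, 3], [-6, -3]].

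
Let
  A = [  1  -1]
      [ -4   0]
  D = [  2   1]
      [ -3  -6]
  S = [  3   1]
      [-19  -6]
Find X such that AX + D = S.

X = [[4, 0], [3, 0]]

AX = S − D = [[1, 0], [-16, 0]].
A is on the left of X, so left-multiply by A⁻¹: X = A⁻¹(S − D).
det A = -4, so A⁻¹ = [[0, -1/4], [-1, -1/4]].
X = A⁻¹(S − D) = [[4, 0], [3, 0]].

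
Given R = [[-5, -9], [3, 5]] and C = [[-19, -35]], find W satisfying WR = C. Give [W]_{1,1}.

Since R sits to the right of W, W = CR⁻¹.
det R = 2, so R⁻¹ = [[5/2, 9/2], [-3/2, -5/2]].
W = CR⁻¹ = [[-19, -35]] · [[5/2, 9/2], [-3/2, -5/2]] = [[5, 2]].

5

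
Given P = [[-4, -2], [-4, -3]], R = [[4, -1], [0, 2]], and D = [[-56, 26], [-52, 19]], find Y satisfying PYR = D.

Y = [[4, -3], [-1, 3]]

Left-multiply by P⁻¹ and right-multiply by R⁻¹: Y = P⁻¹DR⁻¹.
det P = 4; the adjugate gives P⁻¹ = [[-3/4, 1/2], [1, -1]].
det R = 8, so R⁻¹ = [[1/4, 1/8], [0, 1/2]].
P⁻¹D = [[16, -10], [-4, 7]].
Y = (P⁻¹D)R⁻¹ = [[4, -3], [-1, 3]].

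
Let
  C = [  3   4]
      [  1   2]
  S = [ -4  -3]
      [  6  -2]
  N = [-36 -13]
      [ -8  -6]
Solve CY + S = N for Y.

Y = [[-4, -2], [-5, -1]]

CY = N − S = [[-32, -10], [-14, -4]].
Left-multiplying both sides by C⁻¹ gives Y = C⁻¹(N − S).
det C = 2, so C⁻¹ = [[1, -2], [-1/2, 3/2]].
Y = C⁻¹(N − S) = [[-4, -2], [-5, -1]].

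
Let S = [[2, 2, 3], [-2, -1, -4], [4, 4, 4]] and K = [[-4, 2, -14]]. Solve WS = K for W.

W = [[2, 6, 1]]

S is on the right of W, so right-multiply by S⁻¹: W = KS⁻¹.
det S = -4; the adjugate gives S⁻¹ = [[-3, -1, 5/4], [2, 1, -1/2], [1, 0, -1/2]].
W = KS⁻¹ = [[-4, 2, -14]] · [[-3, -1, 5/4], [2, 1, -1/2], [1, 0, -1/2]] = [[2, 6, 1]].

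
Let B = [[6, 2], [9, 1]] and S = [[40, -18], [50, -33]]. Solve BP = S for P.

P = [[5, -4], [5, 3]]

B is on the left of P, so left-multiply by B⁻¹: P = B⁻¹S.
det B = -12, so B⁻¹ = [[-1/12, 1/6], [3/4, -1/2]].
P = B⁻¹S = [[-1/12, 1/6], [3/4, -1/2]] · [[40, -18], [50, -33]] = [[5, -4], [5, 3]].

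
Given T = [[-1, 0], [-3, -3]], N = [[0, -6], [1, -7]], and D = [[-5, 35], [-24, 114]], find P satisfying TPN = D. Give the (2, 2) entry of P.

3

P = T⁻¹DN⁻¹ (apply T⁻¹ on the left and N⁻¹ on the right).
det T = 3; the adjugate gives T⁻¹ = [[-1, 0], [1, -1/3]].
det N = 6; the adjugate gives N⁻¹ = [[-7/6, 1], [-1/6, 0]].
T⁻¹D = [[5, -35], [3, -3]].
P = (T⁻¹D)N⁻¹ = [[0, 5], [-3, 3]].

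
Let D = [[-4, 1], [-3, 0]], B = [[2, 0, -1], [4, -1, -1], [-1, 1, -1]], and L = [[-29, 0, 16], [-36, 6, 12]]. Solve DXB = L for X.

X = D⁻¹LB⁻¹ (apply D⁻¹ on the left and B⁻¹ on the right).
D has determinant 3; D⁻¹ = [[0, -1/3], [1, -4/3]].
B has determinant 1; B⁻¹ = [[2, -1, -1], [5, -3, -2], [3, -2, -2]].
D⁻¹L = [[12, -2, -4], [19, -8, 0]].
X = (D⁻¹L)B⁻¹ = [[2, 2, 0], [-2, 5, -3]].

X = [[2, 2, 0], [-2, 5, -3]]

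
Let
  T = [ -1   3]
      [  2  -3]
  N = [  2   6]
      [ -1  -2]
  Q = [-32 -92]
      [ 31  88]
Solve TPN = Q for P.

P = [[-1, -1], [-5, 1]]

P = T⁻¹QN⁻¹ (apply T⁻¹ on the left and N⁻¹ on the right).
T has determinant -3; T⁻¹ = [[1, 1], [2/3, 1/3]].
det N = 2, so N⁻¹ = [[-1, -3], [1/2, 1]].
T⁻¹Q = [[-1, -4], [-11, -32]].
P = (T⁻¹Q)N⁻¹ = [[-1, -1], [-5, 1]].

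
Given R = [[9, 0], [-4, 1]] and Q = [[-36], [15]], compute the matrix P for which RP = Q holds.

Left-multiplying both sides by R⁻¹ gives P = R⁻¹Q.
det R = 9; the adjugate gives R⁻¹ = [[1/9, 0], [4/9, 1]].
P = R⁻¹Q = [[1/9, 0], [4/9, 1]] · [[-36], [15]] = [[-4], [-1]].

P = [[-4], [-1]]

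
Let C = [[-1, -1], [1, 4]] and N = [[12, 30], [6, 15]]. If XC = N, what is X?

Right-multiplying both sides by C⁻¹ gives X = NC⁻¹.
det C = -3, so C⁻¹ = [[-4/3, -1/3], [1/3, 1/3]].
X = NC⁻¹ = [[12, 30], [6, 15]] · [[-4/3, -1/3], [1/3, 1/3]] = [[-6, 6], [-3, 3]].

X = [[-6, 6], [-3, 3]]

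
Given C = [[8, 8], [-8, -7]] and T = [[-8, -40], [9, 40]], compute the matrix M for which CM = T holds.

M = [[-2, -5], [1, 0]]

Since C multiplies M on the left, M = C⁻¹T.
det C = 8; the adjugate gives C⁻¹ = [[-7/8, -1], [1, 1]].
M = C⁻¹T = [[-7/8, -1], [1, 1]] · [[-8, -40], [9, 40]] = [[-2, -5], [1, 0]].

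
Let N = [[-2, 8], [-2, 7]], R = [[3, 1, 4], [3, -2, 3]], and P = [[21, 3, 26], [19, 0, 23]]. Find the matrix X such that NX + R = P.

X = [[-1, -1, -3], [2, 0, 2]]

NX = P − R = [[18, 2, 22], [16, 2, 20]].
N is on the left of X, so left-multiply by N⁻¹: X = N⁻¹(P − R).
det N = 2; the adjugate gives N⁻¹ = [[7/2, -4], [1, -1]].
X = N⁻¹(P − R) = [[-1, -1, -3], [2, 0, 2]].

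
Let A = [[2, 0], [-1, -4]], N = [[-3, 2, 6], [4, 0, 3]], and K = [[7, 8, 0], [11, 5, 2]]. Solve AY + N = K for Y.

AY = K − N = [[10, 6, -6], [7, 5, -1]].
Since A multiplies Y on the left, Y = A⁻¹(K − N).
det A = -8, so A⁻¹ = [[1/2, 0], [-1/8, -1/4]].
Y = A⁻¹(K − N) = [[5, 3, -3], [-3, -2, 1]].

Y = [[5, 3, -3], [-3, -2, 1]]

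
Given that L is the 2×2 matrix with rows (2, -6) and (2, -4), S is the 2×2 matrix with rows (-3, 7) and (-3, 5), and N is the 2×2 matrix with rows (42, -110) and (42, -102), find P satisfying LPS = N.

Isolating P: multiply by L⁻¹ from the left and S⁻¹ from the right, so P = L⁻¹NS⁻¹.
det L = 4; the adjugate gives L⁻¹ = [[-1, 3/2], [-1/2, 1/2]].
S has determinant 6; S⁻¹ = [[5/6, -7/6], [1/2, -1/2]].
L⁻¹N = [[21, -43], [0, 4]].
P = (L⁻¹N)S⁻¹ = [[-4, -3], [2, -2]].

P = [[-4, -3], [2, -2]]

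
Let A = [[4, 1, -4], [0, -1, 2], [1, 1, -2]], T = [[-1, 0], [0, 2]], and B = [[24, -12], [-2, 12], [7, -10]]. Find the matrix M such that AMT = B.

M = [[-5, 1], [0, -2], [1, 2]]

M = A⁻¹BT⁻¹ (apply A⁻¹ on the left and T⁻¹ on the right).
det A = -2, so A⁻¹ = [[0, 1, 1], [-1, 2, 4], [-1/2, 3/2, 2]].
T has determinant -2; T⁻¹ = [[-1, 0], [0, 1/2]].
A⁻¹B = [[5, 2], [0, -4], [-1, 4]].
M = (A⁻¹B)T⁻¹ = [[-5, 1], [0, -2], [1, 2]].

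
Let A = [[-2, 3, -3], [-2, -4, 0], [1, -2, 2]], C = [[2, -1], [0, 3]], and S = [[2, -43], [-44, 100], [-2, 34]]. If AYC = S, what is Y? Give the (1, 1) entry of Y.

Y = A⁻¹SC⁻¹ (apply A⁻¹ on the left and C⁻¹ on the right).
det A = 4, so A⁻¹ = [[-2, 0, -3], [1, -1/4, 3/2], [2, -1/4, 7/2]].
det C = 6, so C⁻¹ = [[1/2, 1/6], [0, 1/3]].
A⁻¹S = [[2, -16], [10, -17], [8, 8]].
Y = (A⁻¹S)C⁻¹ = [[1, -5], [5, -4], [4, 4]].

1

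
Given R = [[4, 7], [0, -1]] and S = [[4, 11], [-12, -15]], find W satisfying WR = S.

Since R sits to the right of W, W = SR⁻¹.
det R = -4; the adjugate gives R⁻¹ = [[1/4, 7/4], [0, -1]].
W = SR⁻¹ = [[4, 11], [-12, -15]] · [[1/4, 7/4], [0, -1]] = [[1, -4], [-3, -6]].

W = [[1, -4], [-3, -6]]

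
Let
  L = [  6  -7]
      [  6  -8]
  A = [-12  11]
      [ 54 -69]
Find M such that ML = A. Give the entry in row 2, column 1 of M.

Since L sits to the right of M, M = AL⁻¹.
det L = -6, so L⁻¹ = [[4/3, -7/6], [1, -1]].
M = AL⁻¹ = [[-12, 11], [54, -69]] · [[4/3, -7/6], [1, -1]] = [[-5, 3], [3, 6]].

3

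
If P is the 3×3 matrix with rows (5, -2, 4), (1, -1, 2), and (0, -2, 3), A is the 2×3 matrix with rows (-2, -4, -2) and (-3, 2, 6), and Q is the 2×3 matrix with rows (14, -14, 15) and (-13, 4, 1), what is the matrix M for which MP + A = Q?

MP = Q − A = [[16, -10, 17], [-10, 2, -5]].
Since P sits to the right of M, M = (Q − A)P⁻¹.
det P = 3; the adjugate gives P⁻¹ = [[1/3, -2/3, 0], [-1, 5, -2], [-2/3, 10/3, -1]].
M = (Q − A)P⁻¹ = [[4, -4, 3], [-2, 0, 1]].

M = [[4, -4, 3], [-2, 0, 1]]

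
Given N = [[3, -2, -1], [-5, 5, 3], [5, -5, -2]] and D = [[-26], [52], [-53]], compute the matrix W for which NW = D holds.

W = [[-5], [6], [-1]]

N is on the left of W, so left-multiply by N⁻¹: W = N⁻¹D.
det N = 5; the adjugate gives N⁻¹ = [[1, 1/5, -1/5], [1, -1/5, -4/5], [0, 1, 1]].
W = N⁻¹D = [[1, 1/5, -1/5], [1, -1/5, -4/5], [0, 1, 1]] · [[-26], [52], [-53]] = [[-5], [6], [-1]].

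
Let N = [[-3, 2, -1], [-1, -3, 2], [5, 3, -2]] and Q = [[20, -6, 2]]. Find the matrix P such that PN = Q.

P = [[-6, -2, 0]]

Right-multiplying both sides by N⁻¹ gives P = QN⁻¹.
N has determinant 4; N⁻¹ = [[0, 1/4, 1/4], [2, 11/4, 7/4], [3, 19/4, 11/4]].
P = QN⁻¹ = [[20, -6, 2]] · [[0, 1/4, 1/4], [2, 11/4, 7/4], [3, 19/4, 11/4]] = [[-6, -2, 0]].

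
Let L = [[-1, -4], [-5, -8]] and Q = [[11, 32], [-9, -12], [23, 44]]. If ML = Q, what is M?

M = [[-6, -1], [-1, 2], [-3, -4]]

Right-multiplying both sides by L⁻¹ gives M = QL⁻¹.
det L = -12, so L⁻¹ = [[2/3, -1/3], [-5/12, 1/12]].
M = QL⁻¹ = [[11, 32], [-9, -12], [23, 44]] · [[2/3, -1/3], [-5/12, 1/12]] = [[-6, -1], [-1, 2], [-3, -4]].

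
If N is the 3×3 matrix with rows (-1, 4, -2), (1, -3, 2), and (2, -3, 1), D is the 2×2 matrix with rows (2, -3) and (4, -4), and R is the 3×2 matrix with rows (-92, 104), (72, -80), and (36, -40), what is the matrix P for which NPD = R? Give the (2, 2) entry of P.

-3

Isolating P: multiply by N⁻¹ from the left and D⁻¹ from the right, so P = N⁻¹RD⁻¹.
det N = 3, so N⁻¹ = [[1, 2/3, 2/3], [1, 1, 0], [1, 5/3, -1/3]].
D has determinant 4; D⁻¹ = [[-1, 3/4], [-1, 1/2]].
N⁻¹R = [[-20, 24], [-20, 24], [16, -16]].
P = (N⁻¹R)D⁻¹ = [[-4, -3], [-4, -3], [0, 4]].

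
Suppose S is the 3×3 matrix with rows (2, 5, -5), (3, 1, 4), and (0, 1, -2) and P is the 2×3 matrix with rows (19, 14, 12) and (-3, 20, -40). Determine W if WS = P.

W = [[2, 5, -1], [6, -5, -5]]

Right-multiplying both sides by S⁻¹ gives W = PS⁻¹.
det S = 3; the adjugate gives S⁻¹ = [[-2, 5/3, 25/3], [2, -4/3, -23/3], [1, -2/3, -13/3]].
W = PS⁻¹ = [[19, 14, 12], [-3, 20, -40]] · [[-2, 5/3, 25/3], [2, -4/3, -23/3], [1, -2/3, -13/3]] = [[2, 5, -1], [6, -5, -5]].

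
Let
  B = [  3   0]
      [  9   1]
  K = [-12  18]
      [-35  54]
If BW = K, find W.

W = [[-4, 6], [1, 0]]

Left-multiplying both sides by B⁻¹ gives W = B⁻¹K.
det B = 3, so B⁻¹ = [[1/3, 0], [-3, 1]].
W = B⁻¹K = [[1/3, 0], [-3, 1]] · [[-12, 18], [-35, 54]] = [[-4, 6], [1, 0]].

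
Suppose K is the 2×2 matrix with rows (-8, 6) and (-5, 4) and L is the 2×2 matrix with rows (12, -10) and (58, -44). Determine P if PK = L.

P = [[1, -4], [-6, -2]]

Right-multiplying both sides by K⁻¹ gives P = LK⁻¹.
K has determinant -2; K⁻¹ = [[-2, 3], [-5/2, 4]].
P = LK⁻¹ = [[12, -10], [58, -44]] · [[-2, 3], [-5/2, 4]] = [[1, -4], [-6, -2]].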